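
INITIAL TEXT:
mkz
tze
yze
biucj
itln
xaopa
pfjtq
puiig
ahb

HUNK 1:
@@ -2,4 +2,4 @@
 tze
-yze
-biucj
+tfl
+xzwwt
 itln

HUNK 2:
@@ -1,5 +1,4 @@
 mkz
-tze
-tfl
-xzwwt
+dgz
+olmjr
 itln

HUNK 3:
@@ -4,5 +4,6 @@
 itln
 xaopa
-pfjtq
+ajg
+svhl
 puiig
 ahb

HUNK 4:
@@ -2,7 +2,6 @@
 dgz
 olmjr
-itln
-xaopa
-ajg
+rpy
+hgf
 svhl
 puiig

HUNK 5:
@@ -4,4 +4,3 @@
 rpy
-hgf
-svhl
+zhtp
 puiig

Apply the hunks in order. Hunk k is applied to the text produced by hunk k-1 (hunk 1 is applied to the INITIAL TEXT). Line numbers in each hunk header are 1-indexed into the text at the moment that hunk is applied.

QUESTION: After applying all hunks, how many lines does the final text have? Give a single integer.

Hunk 1: at line 2 remove [yze,biucj] add [tfl,xzwwt] -> 9 lines: mkz tze tfl xzwwt itln xaopa pfjtq puiig ahb
Hunk 2: at line 1 remove [tze,tfl,xzwwt] add [dgz,olmjr] -> 8 lines: mkz dgz olmjr itln xaopa pfjtq puiig ahb
Hunk 3: at line 4 remove [pfjtq] add [ajg,svhl] -> 9 lines: mkz dgz olmjr itln xaopa ajg svhl puiig ahb
Hunk 4: at line 2 remove [itln,xaopa,ajg] add [rpy,hgf] -> 8 lines: mkz dgz olmjr rpy hgf svhl puiig ahb
Hunk 5: at line 4 remove [hgf,svhl] add [zhtp] -> 7 lines: mkz dgz olmjr rpy zhtp puiig ahb
Final line count: 7

Answer: 7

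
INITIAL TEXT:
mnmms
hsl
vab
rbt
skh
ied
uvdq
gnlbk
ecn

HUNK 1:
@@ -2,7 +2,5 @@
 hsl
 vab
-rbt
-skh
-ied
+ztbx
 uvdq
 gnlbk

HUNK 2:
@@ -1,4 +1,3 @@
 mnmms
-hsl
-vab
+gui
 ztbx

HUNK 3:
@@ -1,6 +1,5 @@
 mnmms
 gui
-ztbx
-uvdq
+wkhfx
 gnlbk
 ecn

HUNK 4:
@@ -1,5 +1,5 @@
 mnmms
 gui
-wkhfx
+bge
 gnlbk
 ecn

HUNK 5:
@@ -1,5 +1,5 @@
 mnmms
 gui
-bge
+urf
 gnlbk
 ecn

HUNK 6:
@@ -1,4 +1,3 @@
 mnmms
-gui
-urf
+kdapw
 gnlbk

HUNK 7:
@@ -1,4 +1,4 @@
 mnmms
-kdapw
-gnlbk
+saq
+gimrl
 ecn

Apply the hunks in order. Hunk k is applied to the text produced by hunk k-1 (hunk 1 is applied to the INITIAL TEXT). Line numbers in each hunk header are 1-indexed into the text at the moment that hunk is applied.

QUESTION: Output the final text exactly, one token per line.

Answer: mnmms
saq
gimrl
ecn

Derivation:
Hunk 1: at line 2 remove [rbt,skh,ied] add [ztbx] -> 7 lines: mnmms hsl vab ztbx uvdq gnlbk ecn
Hunk 2: at line 1 remove [hsl,vab] add [gui] -> 6 lines: mnmms gui ztbx uvdq gnlbk ecn
Hunk 3: at line 1 remove [ztbx,uvdq] add [wkhfx] -> 5 lines: mnmms gui wkhfx gnlbk ecn
Hunk 4: at line 1 remove [wkhfx] add [bge] -> 5 lines: mnmms gui bge gnlbk ecn
Hunk 5: at line 1 remove [bge] add [urf] -> 5 lines: mnmms gui urf gnlbk ecn
Hunk 6: at line 1 remove [gui,urf] add [kdapw] -> 4 lines: mnmms kdapw gnlbk ecn
Hunk 7: at line 1 remove [kdapw,gnlbk] add [saq,gimrl] -> 4 lines: mnmms saq gimrl ecn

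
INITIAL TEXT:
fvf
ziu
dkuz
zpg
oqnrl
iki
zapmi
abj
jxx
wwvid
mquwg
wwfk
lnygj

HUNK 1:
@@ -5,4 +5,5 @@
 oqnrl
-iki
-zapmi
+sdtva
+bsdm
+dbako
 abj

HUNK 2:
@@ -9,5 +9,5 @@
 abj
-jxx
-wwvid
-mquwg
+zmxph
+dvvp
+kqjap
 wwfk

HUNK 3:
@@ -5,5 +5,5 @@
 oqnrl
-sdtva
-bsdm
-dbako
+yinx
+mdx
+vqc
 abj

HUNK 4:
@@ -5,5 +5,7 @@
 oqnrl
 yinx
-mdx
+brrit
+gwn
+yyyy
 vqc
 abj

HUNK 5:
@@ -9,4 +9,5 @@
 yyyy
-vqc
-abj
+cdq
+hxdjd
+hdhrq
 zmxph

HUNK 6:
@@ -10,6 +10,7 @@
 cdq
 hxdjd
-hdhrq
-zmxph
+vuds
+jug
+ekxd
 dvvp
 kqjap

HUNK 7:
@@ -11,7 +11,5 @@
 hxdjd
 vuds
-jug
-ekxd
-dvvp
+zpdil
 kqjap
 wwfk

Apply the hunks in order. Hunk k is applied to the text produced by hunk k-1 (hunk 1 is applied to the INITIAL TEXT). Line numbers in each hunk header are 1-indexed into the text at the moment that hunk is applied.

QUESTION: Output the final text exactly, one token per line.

Hunk 1: at line 5 remove [iki,zapmi] add [sdtva,bsdm,dbako] -> 14 lines: fvf ziu dkuz zpg oqnrl sdtva bsdm dbako abj jxx wwvid mquwg wwfk lnygj
Hunk 2: at line 9 remove [jxx,wwvid,mquwg] add [zmxph,dvvp,kqjap] -> 14 lines: fvf ziu dkuz zpg oqnrl sdtva bsdm dbako abj zmxph dvvp kqjap wwfk lnygj
Hunk 3: at line 5 remove [sdtva,bsdm,dbako] add [yinx,mdx,vqc] -> 14 lines: fvf ziu dkuz zpg oqnrl yinx mdx vqc abj zmxph dvvp kqjap wwfk lnygj
Hunk 4: at line 5 remove [mdx] add [brrit,gwn,yyyy] -> 16 lines: fvf ziu dkuz zpg oqnrl yinx brrit gwn yyyy vqc abj zmxph dvvp kqjap wwfk lnygj
Hunk 5: at line 9 remove [vqc,abj] add [cdq,hxdjd,hdhrq] -> 17 lines: fvf ziu dkuz zpg oqnrl yinx brrit gwn yyyy cdq hxdjd hdhrq zmxph dvvp kqjap wwfk lnygj
Hunk 6: at line 10 remove [hdhrq,zmxph] add [vuds,jug,ekxd] -> 18 lines: fvf ziu dkuz zpg oqnrl yinx brrit gwn yyyy cdq hxdjd vuds jug ekxd dvvp kqjap wwfk lnygj
Hunk 7: at line 11 remove [jug,ekxd,dvvp] add [zpdil] -> 16 lines: fvf ziu dkuz zpg oqnrl yinx brrit gwn yyyy cdq hxdjd vuds zpdil kqjap wwfk lnygj

Answer: fvf
ziu
dkuz
zpg
oqnrl
yinx
brrit
gwn
yyyy
cdq
hxdjd
vuds
zpdil
kqjap
wwfk
lnygj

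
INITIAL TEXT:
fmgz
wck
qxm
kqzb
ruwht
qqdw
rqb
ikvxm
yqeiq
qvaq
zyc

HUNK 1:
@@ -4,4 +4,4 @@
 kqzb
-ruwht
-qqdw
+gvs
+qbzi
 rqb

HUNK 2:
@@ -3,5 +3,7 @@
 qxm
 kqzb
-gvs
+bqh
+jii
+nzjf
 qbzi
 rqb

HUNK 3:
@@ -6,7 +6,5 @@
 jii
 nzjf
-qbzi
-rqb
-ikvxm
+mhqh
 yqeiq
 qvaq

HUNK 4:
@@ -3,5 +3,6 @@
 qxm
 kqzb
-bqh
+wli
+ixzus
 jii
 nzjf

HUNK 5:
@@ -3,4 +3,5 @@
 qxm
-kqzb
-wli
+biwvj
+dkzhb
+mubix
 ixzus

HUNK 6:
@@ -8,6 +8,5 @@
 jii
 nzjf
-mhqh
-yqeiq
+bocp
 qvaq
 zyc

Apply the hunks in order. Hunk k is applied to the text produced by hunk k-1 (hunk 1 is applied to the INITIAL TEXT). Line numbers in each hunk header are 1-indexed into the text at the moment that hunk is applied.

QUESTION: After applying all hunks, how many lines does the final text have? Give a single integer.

Hunk 1: at line 4 remove [ruwht,qqdw] add [gvs,qbzi] -> 11 lines: fmgz wck qxm kqzb gvs qbzi rqb ikvxm yqeiq qvaq zyc
Hunk 2: at line 3 remove [gvs] add [bqh,jii,nzjf] -> 13 lines: fmgz wck qxm kqzb bqh jii nzjf qbzi rqb ikvxm yqeiq qvaq zyc
Hunk 3: at line 6 remove [qbzi,rqb,ikvxm] add [mhqh] -> 11 lines: fmgz wck qxm kqzb bqh jii nzjf mhqh yqeiq qvaq zyc
Hunk 4: at line 3 remove [bqh] add [wli,ixzus] -> 12 lines: fmgz wck qxm kqzb wli ixzus jii nzjf mhqh yqeiq qvaq zyc
Hunk 5: at line 3 remove [kqzb,wli] add [biwvj,dkzhb,mubix] -> 13 lines: fmgz wck qxm biwvj dkzhb mubix ixzus jii nzjf mhqh yqeiq qvaq zyc
Hunk 6: at line 8 remove [mhqh,yqeiq] add [bocp] -> 12 lines: fmgz wck qxm biwvj dkzhb mubix ixzus jii nzjf bocp qvaq zyc
Final line count: 12

Answer: 12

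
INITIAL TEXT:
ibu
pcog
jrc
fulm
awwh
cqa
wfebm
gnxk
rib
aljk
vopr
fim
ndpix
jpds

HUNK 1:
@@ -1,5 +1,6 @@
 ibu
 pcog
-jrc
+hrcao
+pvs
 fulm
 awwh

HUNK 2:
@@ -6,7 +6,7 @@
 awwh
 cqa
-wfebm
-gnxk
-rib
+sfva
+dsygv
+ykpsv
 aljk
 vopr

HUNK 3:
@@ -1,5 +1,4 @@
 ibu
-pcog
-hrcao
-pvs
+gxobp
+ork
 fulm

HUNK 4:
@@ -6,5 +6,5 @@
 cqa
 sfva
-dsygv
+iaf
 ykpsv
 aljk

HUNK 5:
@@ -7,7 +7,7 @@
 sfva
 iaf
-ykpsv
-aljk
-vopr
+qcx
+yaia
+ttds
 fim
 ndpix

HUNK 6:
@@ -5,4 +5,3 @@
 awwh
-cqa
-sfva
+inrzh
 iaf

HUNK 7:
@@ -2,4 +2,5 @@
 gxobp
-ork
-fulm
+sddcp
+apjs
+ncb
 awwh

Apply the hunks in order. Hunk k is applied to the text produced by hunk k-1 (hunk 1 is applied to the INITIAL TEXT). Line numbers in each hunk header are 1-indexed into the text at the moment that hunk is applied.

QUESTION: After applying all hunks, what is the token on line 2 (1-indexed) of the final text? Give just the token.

Hunk 1: at line 1 remove [jrc] add [hrcao,pvs] -> 15 lines: ibu pcog hrcao pvs fulm awwh cqa wfebm gnxk rib aljk vopr fim ndpix jpds
Hunk 2: at line 6 remove [wfebm,gnxk,rib] add [sfva,dsygv,ykpsv] -> 15 lines: ibu pcog hrcao pvs fulm awwh cqa sfva dsygv ykpsv aljk vopr fim ndpix jpds
Hunk 3: at line 1 remove [pcog,hrcao,pvs] add [gxobp,ork] -> 14 lines: ibu gxobp ork fulm awwh cqa sfva dsygv ykpsv aljk vopr fim ndpix jpds
Hunk 4: at line 6 remove [dsygv] add [iaf] -> 14 lines: ibu gxobp ork fulm awwh cqa sfva iaf ykpsv aljk vopr fim ndpix jpds
Hunk 5: at line 7 remove [ykpsv,aljk,vopr] add [qcx,yaia,ttds] -> 14 lines: ibu gxobp ork fulm awwh cqa sfva iaf qcx yaia ttds fim ndpix jpds
Hunk 6: at line 5 remove [cqa,sfva] add [inrzh] -> 13 lines: ibu gxobp ork fulm awwh inrzh iaf qcx yaia ttds fim ndpix jpds
Hunk 7: at line 2 remove [ork,fulm] add [sddcp,apjs,ncb] -> 14 lines: ibu gxobp sddcp apjs ncb awwh inrzh iaf qcx yaia ttds fim ndpix jpds
Final line 2: gxobp

Answer: gxobp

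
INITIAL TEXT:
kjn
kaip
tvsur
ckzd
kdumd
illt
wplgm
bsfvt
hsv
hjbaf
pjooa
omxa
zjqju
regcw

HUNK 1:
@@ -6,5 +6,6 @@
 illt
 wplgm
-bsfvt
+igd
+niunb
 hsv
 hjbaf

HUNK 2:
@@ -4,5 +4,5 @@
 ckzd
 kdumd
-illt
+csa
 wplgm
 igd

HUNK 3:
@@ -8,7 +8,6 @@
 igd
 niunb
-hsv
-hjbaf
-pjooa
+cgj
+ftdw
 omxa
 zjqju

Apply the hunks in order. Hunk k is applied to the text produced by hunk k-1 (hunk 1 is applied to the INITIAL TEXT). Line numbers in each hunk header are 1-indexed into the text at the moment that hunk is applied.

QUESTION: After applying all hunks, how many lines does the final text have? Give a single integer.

Hunk 1: at line 6 remove [bsfvt] add [igd,niunb] -> 15 lines: kjn kaip tvsur ckzd kdumd illt wplgm igd niunb hsv hjbaf pjooa omxa zjqju regcw
Hunk 2: at line 4 remove [illt] add [csa] -> 15 lines: kjn kaip tvsur ckzd kdumd csa wplgm igd niunb hsv hjbaf pjooa omxa zjqju regcw
Hunk 3: at line 8 remove [hsv,hjbaf,pjooa] add [cgj,ftdw] -> 14 lines: kjn kaip tvsur ckzd kdumd csa wplgm igd niunb cgj ftdw omxa zjqju regcw
Final line count: 14

Answer: 14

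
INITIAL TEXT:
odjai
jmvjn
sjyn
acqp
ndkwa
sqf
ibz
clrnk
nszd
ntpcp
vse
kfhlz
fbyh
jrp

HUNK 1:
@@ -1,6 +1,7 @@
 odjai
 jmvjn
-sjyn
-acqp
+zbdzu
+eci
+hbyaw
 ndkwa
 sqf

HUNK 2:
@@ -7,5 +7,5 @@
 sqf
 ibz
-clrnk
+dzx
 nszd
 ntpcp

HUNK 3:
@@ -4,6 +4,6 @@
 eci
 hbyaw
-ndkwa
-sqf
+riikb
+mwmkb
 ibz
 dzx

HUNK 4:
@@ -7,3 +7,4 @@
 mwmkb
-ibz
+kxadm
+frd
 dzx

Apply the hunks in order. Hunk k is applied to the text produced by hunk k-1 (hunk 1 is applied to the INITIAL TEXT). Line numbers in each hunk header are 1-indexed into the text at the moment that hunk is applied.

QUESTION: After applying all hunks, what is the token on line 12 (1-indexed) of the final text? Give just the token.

Hunk 1: at line 1 remove [sjyn,acqp] add [zbdzu,eci,hbyaw] -> 15 lines: odjai jmvjn zbdzu eci hbyaw ndkwa sqf ibz clrnk nszd ntpcp vse kfhlz fbyh jrp
Hunk 2: at line 7 remove [clrnk] add [dzx] -> 15 lines: odjai jmvjn zbdzu eci hbyaw ndkwa sqf ibz dzx nszd ntpcp vse kfhlz fbyh jrp
Hunk 3: at line 4 remove [ndkwa,sqf] add [riikb,mwmkb] -> 15 lines: odjai jmvjn zbdzu eci hbyaw riikb mwmkb ibz dzx nszd ntpcp vse kfhlz fbyh jrp
Hunk 4: at line 7 remove [ibz] add [kxadm,frd] -> 16 lines: odjai jmvjn zbdzu eci hbyaw riikb mwmkb kxadm frd dzx nszd ntpcp vse kfhlz fbyh jrp
Final line 12: ntpcp

Answer: ntpcp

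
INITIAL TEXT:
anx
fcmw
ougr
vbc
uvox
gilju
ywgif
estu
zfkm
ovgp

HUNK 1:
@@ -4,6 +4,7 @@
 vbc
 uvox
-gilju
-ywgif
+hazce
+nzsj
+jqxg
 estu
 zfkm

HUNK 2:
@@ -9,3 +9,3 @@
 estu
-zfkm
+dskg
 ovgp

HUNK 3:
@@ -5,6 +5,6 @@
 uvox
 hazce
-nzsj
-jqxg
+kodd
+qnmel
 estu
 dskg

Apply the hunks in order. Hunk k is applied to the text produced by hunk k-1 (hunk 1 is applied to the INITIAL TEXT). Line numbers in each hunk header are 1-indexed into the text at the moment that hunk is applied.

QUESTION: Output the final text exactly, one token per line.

Answer: anx
fcmw
ougr
vbc
uvox
hazce
kodd
qnmel
estu
dskg
ovgp

Derivation:
Hunk 1: at line 4 remove [gilju,ywgif] add [hazce,nzsj,jqxg] -> 11 lines: anx fcmw ougr vbc uvox hazce nzsj jqxg estu zfkm ovgp
Hunk 2: at line 9 remove [zfkm] add [dskg] -> 11 lines: anx fcmw ougr vbc uvox hazce nzsj jqxg estu dskg ovgp
Hunk 3: at line 5 remove [nzsj,jqxg] add [kodd,qnmel] -> 11 lines: anx fcmw ougr vbc uvox hazce kodd qnmel estu dskg ovgp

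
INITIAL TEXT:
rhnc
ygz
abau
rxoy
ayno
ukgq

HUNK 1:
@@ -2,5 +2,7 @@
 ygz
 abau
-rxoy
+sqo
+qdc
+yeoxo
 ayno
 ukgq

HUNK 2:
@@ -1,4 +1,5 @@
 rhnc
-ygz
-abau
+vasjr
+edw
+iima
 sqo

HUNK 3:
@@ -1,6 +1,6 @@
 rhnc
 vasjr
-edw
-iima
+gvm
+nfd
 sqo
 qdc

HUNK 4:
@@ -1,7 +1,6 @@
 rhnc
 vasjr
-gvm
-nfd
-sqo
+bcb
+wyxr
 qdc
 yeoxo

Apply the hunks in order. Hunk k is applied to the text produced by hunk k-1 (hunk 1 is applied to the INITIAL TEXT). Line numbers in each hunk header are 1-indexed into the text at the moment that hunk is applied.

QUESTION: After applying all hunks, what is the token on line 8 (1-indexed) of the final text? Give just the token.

Answer: ukgq

Derivation:
Hunk 1: at line 2 remove [rxoy] add [sqo,qdc,yeoxo] -> 8 lines: rhnc ygz abau sqo qdc yeoxo ayno ukgq
Hunk 2: at line 1 remove [ygz,abau] add [vasjr,edw,iima] -> 9 lines: rhnc vasjr edw iima sqo qdc yeoxo ayno ukgq
Hunk 3: at line 1 remove [edw,iima] add [gvm,nfd] -> 9 lines: rhnc vasjr gvm nfd sqo qdc yeoxo ayno ukgq
Hunk 4: at line 1 remove [gvm,nfd,sqo] add [bcb,wyxr] -> 8 lines: rhnc vasjr bcb wyxr qdc yeoxo ayno ukgq
Final line 8: ukgq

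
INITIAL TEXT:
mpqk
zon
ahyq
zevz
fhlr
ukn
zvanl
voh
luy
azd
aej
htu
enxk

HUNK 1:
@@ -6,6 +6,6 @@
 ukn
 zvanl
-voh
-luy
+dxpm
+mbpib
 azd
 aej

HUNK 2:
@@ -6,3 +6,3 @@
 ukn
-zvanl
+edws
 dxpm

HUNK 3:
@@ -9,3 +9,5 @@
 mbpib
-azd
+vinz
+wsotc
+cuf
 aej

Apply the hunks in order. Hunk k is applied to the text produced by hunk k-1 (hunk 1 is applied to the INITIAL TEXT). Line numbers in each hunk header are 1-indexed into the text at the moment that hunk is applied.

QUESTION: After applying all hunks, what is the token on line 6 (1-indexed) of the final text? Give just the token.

Answer: ukn

Derivation:
Hunk 1: at line 6 remove [voh,luy] add [dxpm,mbpib] -> 13 lines: mpqk zon ahyq zevz fhlr ukn zvanl dxpm mbpib azd aej htu enxk
Hunk 2: at line 6 remove [zvanl] add [edws] -> 13 lines: mpqk zon ahyq zevz fhlr ukn edws dxpm mbpib azd aej htu enxk
Hunk 3: at line 9 remove [azd] add [vinz,wsotc,cuf] -> 15 lines: mpqk zon ahyq zevz fhlr ukn edws dxpm mbpib vinz wsotc cuf aej htu enxk
Final line 6: ukn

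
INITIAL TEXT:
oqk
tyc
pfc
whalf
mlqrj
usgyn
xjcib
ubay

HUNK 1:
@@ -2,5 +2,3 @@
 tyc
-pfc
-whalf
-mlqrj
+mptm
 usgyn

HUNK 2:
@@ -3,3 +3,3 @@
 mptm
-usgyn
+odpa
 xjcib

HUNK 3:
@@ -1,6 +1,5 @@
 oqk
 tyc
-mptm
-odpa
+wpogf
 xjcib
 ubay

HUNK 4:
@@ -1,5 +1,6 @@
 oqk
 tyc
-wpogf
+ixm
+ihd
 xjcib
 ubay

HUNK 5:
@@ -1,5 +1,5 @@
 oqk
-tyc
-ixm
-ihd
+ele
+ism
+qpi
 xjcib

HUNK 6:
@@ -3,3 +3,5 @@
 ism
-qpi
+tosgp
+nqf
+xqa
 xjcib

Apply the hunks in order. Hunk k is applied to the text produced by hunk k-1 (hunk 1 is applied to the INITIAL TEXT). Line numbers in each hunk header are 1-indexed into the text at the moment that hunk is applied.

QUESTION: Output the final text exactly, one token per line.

Answer: oqk
ele
ism
tosgp
nqf
xqa
xjcib
ubay

Derivation:
Hunk 1: at line 2 remove [pfc,whalf,mlqrj] add [mptm] -> 6 lines: oqk tyc mptm usgyn xjcib ubay
Hunk 2: at line 3 remove [usgyn] add [odpa] -> 6 lines: oqk tyc mptm odpa xjcib ubay
Hunk 3: at line 1 remove [mptm,odpa] add [wpogf] -> 5 lines: oqk tyc wpogf xjcib ubay
Hunk 4: at line 1 remove [wpogf] add [ixm,ihd] -> 6 lines: oqk tyc ixm ihd xjcib ubay
Hunk 5: at line 1 remove [tyc,ixm,ihd] add [ele,ism,qpi] -> 6 lines: oqk ele ism qpi xjcib ubay
Hunk 6: at line 3 remove [qpi] add [tosgp,nqf,xqa] -> 8 lines: oqk ele ism tosgp nqf xqa xjcib ubay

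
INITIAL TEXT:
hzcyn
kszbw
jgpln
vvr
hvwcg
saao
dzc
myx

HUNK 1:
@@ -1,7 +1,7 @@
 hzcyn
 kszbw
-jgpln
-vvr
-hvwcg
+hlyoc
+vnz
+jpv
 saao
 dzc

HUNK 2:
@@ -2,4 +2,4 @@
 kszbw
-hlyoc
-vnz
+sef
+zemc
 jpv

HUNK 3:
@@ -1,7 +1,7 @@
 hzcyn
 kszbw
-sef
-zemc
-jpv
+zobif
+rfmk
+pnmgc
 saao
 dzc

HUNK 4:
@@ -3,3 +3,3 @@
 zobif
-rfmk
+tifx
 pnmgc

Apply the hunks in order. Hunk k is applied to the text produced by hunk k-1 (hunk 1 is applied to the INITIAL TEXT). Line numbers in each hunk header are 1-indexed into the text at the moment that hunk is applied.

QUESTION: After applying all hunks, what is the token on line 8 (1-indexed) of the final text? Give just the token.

Answer: myx

Derivation:
Hunk 1: at line 1 remove [jgpln,vvr,hvwcg] add [hlyoc,vnz,jpv] -> 8 lines: hzcyn kszbw hlyoc vnz jpv saao dzc myx
Hunk 2: at line 2 remove [hlyoc,vnz] add [sef,zemc] -> 8 lines: hzcyn kszbw sef zemc jpv saao dzc myx
Hunk 3: at line 1 remove [sef,zemc,jpv] add [zobif,rfmk,pnmgc] -> 8 lines: hzcyn kszbw zobif rfmk pnmgc saao dzc myx
Hunk 4: at line 3 remove [rfmk] add [tifx] -> 8 lines: hzcyn kszbw zobif tifx pnmgc saao dzc myx
Final line 8: myx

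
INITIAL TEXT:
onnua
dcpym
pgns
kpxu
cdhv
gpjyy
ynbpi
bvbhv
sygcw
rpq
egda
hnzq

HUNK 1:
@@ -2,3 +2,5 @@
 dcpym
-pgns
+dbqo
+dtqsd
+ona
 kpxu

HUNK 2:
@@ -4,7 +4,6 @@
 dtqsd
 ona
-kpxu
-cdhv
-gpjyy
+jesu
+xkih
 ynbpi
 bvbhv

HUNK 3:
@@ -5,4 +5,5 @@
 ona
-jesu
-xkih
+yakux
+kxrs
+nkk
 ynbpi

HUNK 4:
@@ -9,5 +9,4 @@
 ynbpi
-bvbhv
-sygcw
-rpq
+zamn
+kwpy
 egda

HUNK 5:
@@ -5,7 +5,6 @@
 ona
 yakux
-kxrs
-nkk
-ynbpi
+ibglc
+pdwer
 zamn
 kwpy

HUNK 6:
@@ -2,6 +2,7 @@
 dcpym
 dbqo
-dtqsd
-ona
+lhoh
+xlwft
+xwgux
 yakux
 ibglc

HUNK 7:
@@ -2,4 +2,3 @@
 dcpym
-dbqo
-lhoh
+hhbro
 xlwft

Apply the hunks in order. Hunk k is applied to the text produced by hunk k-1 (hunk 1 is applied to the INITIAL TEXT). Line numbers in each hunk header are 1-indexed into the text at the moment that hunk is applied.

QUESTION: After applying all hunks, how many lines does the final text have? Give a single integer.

Answer: 12

Derivation:
Hunk 1: at line 2 remove [pgns] add [dbqo,dtqsd,ona] -> 14 lines: onnua dcpym dbqo dtqsd ona kpxu cdhv gpjyy ynbpi bvbhv sygcw rpq egda hnzq
Hunk 2: at line 4 remove [kpxu,cdhv,gpjyy] add [jesu,xkih] -> 13 lines: onnua dcpym dbqo dtqsd ona jesu xkih ynbpi bvbhv sygcw rpq egda hnzq
Hunk 3: at line 5 remove [jesu,xkih] add [yakux,kxrs,nkk] -> 14 lines: onnua dcpym dbqo dtqsd ona yakux kxrs nkk ynbpi bvbhv sygcw rpq egda hnzq
Hunk 4: at line 9 remove [bvbhv,sygcw,rpq] add [zamn,kwpy] -> 13 lines: onnua dcpym dbqo dtqsd ona yakux kxrs nkk ynbpi zamn kwpy egda hnzq
Hunk 5: at line 5 remove [kxrs,nkk,ynbpi] add [ibglc,pdwer] -> 12 lines: onnua dcpym dbqo dtqsd ona yakux ibglc pdwer zamn kwpy egda hnzq
Hunk 6: at line 2 remove [dtqsd,ona] add [lhoh,xlwft,xwgux] -> 13 lines: onnua dcpym dbqo lhoh xlwft xwgux yakux ibglc pdwer zamn kwpy egda hnzq
Hunk 7: at line 2 remove [dbqo,lhoh] add [hhbro] -> 12 lines: onnua dcpym hhbro xlwft xwgux yakux ibglc pdwer zamn kwpy egda hnzq
Final line count: 12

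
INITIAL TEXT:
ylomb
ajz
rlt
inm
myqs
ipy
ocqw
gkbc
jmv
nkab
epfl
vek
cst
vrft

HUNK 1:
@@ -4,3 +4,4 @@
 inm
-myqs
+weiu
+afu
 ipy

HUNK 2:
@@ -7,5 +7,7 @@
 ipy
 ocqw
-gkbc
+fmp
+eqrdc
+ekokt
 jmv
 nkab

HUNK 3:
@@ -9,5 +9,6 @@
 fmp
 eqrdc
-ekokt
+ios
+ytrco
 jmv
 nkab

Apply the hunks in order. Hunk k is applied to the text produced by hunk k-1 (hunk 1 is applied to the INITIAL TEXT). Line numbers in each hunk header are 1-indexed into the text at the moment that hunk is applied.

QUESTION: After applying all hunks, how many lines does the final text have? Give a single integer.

Hunk 1: at line 4 remove [myqs] add [weiu,afu] -> 15 lines: ylomb ajz rlt inm weiu afu ipy ocqw gkbc jmv nkab epfl vek cst vrft
Hunk 2: at line 7 remove [gkbc] add [fmp,eqrdc,ekokt] -> 17 lines: ylomb ajz rlt inm weiu afu ipy ocqw fmp eqrdc ekokt jmv nkab epfl vek cst vrft
Hunk 3: at line 9 remove [ekokt] add [ios,ytrco] -> 18 lines: ylomb ajz rlt inm weiu afu ipy ocqw fmp eqrdc ios ytrco jmv nkab epfl vek cst vrft
Final line count: 18

Answer: 18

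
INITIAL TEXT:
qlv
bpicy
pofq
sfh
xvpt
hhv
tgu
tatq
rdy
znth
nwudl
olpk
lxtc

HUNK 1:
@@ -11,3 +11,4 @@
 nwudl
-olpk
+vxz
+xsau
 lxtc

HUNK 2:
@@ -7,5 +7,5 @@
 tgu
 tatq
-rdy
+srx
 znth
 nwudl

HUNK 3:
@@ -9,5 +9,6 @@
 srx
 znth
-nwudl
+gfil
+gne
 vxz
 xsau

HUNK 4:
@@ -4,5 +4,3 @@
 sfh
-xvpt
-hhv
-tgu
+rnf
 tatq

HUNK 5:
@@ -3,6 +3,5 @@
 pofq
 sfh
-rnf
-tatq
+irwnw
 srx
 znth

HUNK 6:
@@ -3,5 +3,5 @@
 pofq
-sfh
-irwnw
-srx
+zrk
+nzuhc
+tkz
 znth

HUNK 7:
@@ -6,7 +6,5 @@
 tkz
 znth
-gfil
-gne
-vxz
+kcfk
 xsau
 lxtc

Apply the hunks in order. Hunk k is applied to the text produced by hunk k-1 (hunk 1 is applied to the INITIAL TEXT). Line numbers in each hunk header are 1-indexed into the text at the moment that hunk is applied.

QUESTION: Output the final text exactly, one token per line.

Answer: qlv
bpicy
pofq
zrk
nzuhc
tkz
znth
kcfk
xsau
lxtc

Derivation:
Hunk 1: at line 11 remove [olpk] add [vxz,xsau] -> 14 lines: qlv bpicy pofq sfh xvpt hhv tgu tatq rdy znth nwudl vxz xsau lxtc
Hunk 2: at line 7 remove [rdy] add [srx] -> 14 lines: qlv bpicy pofq sfh xvpt hhv tgu tatq srx znth nwudl vxz xsau lxtc
Hunk 3: at line 9 remove [nwudl] add [gfil,gne] -> 15 lines: qlv bpicy pofq sfh xvpt hhv tgu tatq srx znth gfil gne vxz xsau lxtc
Hunk 4: at line 4 remove [xvpt,hhv,tgu] add [rnf] -> 13 lines: qlv bpicy pofq sfh rnf tatq srx znth gfil gne vxz xsau lxtc
Hunk 5: at line 3 remove [rnf,tatq] add [irwnw] -> 12 lines: qlv bpicy pofq sfh irwnw srx znth gfil gne vxz xsau lxtc
Hunk 6: at line 3 remove [sfh,irwnw,srx] add [zrk,nzuhc,tkz] -> 12 lines: qlv bpicy pofq zrk nzuhc tkz znth gfil gne vxz xsau lxtc
Hunk 7: at line 6 remove [gfil,gne,vxz] add [kcfk] -> 10 lines: qlv bpicy pofq zrk nzuhc tkz znth kcfk xsau lxtc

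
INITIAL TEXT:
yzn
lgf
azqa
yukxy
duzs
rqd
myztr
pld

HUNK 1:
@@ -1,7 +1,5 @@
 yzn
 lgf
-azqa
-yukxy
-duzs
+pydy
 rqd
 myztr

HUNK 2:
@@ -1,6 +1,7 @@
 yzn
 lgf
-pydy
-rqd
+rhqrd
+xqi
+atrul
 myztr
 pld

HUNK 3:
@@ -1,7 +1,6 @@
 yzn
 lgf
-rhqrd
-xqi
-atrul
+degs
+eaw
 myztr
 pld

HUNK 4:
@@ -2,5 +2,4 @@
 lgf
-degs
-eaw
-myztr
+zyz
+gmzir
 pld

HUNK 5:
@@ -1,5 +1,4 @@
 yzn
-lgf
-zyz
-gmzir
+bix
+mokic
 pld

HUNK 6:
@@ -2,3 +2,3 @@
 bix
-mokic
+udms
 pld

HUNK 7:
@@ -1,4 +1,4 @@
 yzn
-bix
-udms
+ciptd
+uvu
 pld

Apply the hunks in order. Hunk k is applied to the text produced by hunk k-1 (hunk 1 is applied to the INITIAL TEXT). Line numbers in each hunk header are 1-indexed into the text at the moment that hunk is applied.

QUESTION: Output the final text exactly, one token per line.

Hunk 1: at line 1 remove [azqa,yukxy,duzs] add [pydy] -> 6 lines: yzn lgf pydy rqd myztr pld
Hunk 2: at line 1 remove [pydy,rqd] add [rhqrd,xqi,atrul] -> 7 lines: yzn lgf rhqrd xqi atrul myztr pld
Hunk 3: at line 1 remove [rhqrd,xqi,atrul] add [degs,eaw] -> 6 lines: yzn lgf degs eaw myztr pld
Hunk 4: at line 2 remove [degs,eaw,myztr] add [zyz,gmzir] -> 5 lines: yzn lgf zyz gmzir pld
Hunk 5: at line 1 remove [lgf,zyz,gmzir] add [bix,mokic] -> 4 lines: yzn bix mokic pld
Hunk 6: at line 2 remove [mokic] add [udms] -> 4 lines: yzn bix udms pld
Hunk 7: at line 1 remove [bix,udms] add [ciptd,uvu] -> 4 lines: yzn ciptd uvu pld

Answer: yzn
ciptd
uvu
pld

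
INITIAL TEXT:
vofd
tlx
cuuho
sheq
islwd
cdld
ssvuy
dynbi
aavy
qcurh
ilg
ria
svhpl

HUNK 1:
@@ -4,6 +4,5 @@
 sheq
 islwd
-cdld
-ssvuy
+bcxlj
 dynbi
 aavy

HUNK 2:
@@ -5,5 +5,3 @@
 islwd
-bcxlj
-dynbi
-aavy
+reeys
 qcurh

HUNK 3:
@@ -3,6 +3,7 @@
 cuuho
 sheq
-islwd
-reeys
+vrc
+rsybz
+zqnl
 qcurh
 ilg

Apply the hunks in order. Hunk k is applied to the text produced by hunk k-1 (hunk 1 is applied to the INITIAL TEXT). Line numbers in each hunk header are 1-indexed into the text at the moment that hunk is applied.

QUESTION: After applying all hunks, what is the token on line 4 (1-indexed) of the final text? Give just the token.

Answer: sheq

Derivation:
Hunk 1: at line 4 remove [cdld,ssvuy] add [bcxlj] -> 12 lines: vofd tlx cuuho sheq islwd bcxlj dynbi aavy qcurh ilg ria svhpl
Hunk 2: at line 5 remove [bcxlj,dynbi,aavy] add [reeys] -> 10 lines: vofd tlx cuuho sheq islwd reeys qcurh ilg ria svhpl
Hunk 3: at line 3 remove [islwd,reeys] add [vrc,rsybz,zqnl] -> 11 lines: vofd tlx cuuho sheq vrc rsybz zqnl qcurh ilg ria svhpl
Final line 4: sheq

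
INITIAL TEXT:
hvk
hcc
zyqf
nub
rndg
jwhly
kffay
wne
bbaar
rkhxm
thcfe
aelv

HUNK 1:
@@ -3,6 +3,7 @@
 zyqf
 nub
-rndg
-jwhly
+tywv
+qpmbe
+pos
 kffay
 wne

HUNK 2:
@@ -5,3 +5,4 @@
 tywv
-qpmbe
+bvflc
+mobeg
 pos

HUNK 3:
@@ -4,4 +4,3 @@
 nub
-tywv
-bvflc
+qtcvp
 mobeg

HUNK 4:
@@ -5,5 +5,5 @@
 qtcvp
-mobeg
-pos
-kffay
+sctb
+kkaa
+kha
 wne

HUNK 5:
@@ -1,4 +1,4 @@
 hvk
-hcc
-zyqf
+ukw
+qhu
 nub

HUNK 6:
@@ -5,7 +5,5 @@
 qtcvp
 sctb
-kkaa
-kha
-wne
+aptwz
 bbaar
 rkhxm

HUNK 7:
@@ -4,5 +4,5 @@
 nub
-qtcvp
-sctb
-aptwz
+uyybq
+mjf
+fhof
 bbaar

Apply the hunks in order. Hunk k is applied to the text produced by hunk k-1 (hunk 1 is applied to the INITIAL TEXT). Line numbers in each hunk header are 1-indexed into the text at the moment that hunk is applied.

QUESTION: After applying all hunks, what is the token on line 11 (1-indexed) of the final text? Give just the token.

Hunk 1: at line 3 remove [rndg,jwhly] add [tywv,qpmbe,pos] -> 13 lines: hvk hcc zyqf nub tywv qpmbe pos kffay wne bbaar rkhxm thcfe aelv
Hunk 2: at line 5 remove [qpmbe] add [bvflc,mobeg] -> 14 lines: hvk hcc zyqf nub tywv bvflc mobeg pos kffay wne bbaar rkhxm thcfe aelv
Hunk 3: at line 4 remove [tywv,bvflc] add [qtcvp] -> 13 lines: hvk hcc zyqf nub qtcvp mobeg pos kffay wne bbaar rkhxm thcfe aelv
Hunk 4: at line 5 remove [mobeg,pos,kffay] add [sctb,kkaa,kha] -> 13 lines: hvk hcc zyqf nub qtcvp sctb kkaa kha wne bbaar rkhxm thcfe aelv
Hunk 5: at line 1 remove [hcc,zyqf] add [ukw,qhu] -> 13 lines: hvk ukw qhu nub qtcvp sctb kkaa kha wne bbaar rkhxm thcfe aelv
Hunk 6: at line 5 remove [kkaa,kha,wne] add [aptwz] -> 11 lines: hvk ukw qhu nub qtcvp sctb aptwz bbaar rkhxm thcfe aelv
Hunk 7: at line 4 remove [qtcvp,sctb,aptwz] add [uyybq,mjf,fhof] -> 11 lines: hvk ukw qhu nub uyybq mjf fhof bbaar rkhxm thcfe aelv
Final line 11: aelv

Answer: aelv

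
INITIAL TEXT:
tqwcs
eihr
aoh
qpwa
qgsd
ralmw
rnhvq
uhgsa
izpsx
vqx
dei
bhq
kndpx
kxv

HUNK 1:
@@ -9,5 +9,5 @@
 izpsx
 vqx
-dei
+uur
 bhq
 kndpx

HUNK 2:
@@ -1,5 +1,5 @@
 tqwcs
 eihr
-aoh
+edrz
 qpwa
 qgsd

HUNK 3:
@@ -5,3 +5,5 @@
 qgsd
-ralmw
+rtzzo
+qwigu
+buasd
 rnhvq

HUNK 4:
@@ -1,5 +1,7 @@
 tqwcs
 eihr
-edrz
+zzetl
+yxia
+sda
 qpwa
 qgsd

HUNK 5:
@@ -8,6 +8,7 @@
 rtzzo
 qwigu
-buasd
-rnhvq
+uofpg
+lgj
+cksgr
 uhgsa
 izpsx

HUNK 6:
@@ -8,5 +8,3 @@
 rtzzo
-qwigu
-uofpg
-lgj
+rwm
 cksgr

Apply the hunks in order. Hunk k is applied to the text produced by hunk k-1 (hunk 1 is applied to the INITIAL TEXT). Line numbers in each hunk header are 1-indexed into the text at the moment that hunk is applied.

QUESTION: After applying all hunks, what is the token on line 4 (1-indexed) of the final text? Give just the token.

Hunk 1: at line 9 remove [dei] add [uur] -> 14 lines: tqwcs eihr aoh qpwa qgsd ralmw rnhvq uhgsa izpsx vqx uur bhq kndpx kxv
Hunk 2: at line 1 remove [aoh] add [edrz] -> 14 lines: tqwcs eihr edrz qpwa qgsd ralmw rnhvq uhgsa izpsx vqx uur bhq kndpx kxv
Hunk 3: at line 5 remove [ralmw] add [rtzzo,qwigu,buasd] -> 16 lines: tqwcs eihr edrz qpwa qgsd rtzzo qwigu buasd rnhvq uhgsa izpsx vqx uur bhq kndpx kxv
Hunk 4: at line 1 remove [edrz] add [zzetl,yxia,sda] -> 18 lines: tqwcs eihr zzetl yxia sda qpwa qgsd rtzzo qwigu buasd rnhvq uhgsa izpsx vqx uur bhq kndpx kxv
Hunk 5: at line 8 remove [buasd,rnhvq] add [uofpg,lgj,cksgr] -> 19 lines: tqwcs eihr zzetl yxia sda qpwa qgsd rtzzo qwigu uofpg lgj cksgr uhgsa izpsx vqx uur bhq kndpx kxv
Hunk 6: at line 8 remove [qwigu,uofpg,lgj] add [rwm] -> 17 lines: tqwcs eihr zzetl yxia sda qpwa qgsd rtzzo rwm cksgr uhgsa izpsx vqx uur bhq kndpx kxv
Final line 4: yxia

Answer: yxia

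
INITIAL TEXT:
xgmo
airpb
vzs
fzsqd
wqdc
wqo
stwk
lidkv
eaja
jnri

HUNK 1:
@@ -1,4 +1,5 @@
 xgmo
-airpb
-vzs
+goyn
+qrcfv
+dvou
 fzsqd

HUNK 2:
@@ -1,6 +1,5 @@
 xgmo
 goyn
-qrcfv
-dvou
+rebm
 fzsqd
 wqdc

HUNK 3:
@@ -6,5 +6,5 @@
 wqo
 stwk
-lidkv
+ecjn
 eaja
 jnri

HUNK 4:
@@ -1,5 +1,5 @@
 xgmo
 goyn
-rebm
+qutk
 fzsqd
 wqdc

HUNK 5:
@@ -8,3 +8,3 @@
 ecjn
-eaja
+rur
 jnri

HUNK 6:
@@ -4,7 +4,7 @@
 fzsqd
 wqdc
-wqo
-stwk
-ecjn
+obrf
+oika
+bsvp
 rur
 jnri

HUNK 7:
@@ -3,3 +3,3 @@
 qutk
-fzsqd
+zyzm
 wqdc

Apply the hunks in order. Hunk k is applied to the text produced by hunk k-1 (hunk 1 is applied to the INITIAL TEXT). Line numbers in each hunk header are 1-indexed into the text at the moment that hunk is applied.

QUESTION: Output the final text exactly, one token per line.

Answer: xgmo
goyn
qutk
zyzm
wqdc
obrf
oika
bsvp
rur
jnri

Derivation:
Hunk 1: at line 1 remove [airpb,vzs] add [goyn,qrcfv,dvou] -> 11 lines: xgmo goyn qrcfv dvou fzsqd wqdc wqo stwk lidkv eaja jnri
Hunk 2: at line 1 remove [qrcfv,dvou] add [rebm] -> 10 lines: xgmo goyn rebm fzsqd wqdc wqo stwk lidkv eaja jnri
Hunk 3: at line 6 remove [lidkv] add [ecjn] -> 10 lines: xgmo goyn rebm fzsqd wqdc wqo stwk ecjn eaja jnri
Hunk 4: at line 1 remove [rebm] add [qutk] -> 10 lines: xgmo goyn qutk fzsqd wqdc wqo stwk ecjn eaja jnri
Hunk 5: at line 8 remove [eaja] add [rur] -> 10 lines: xgmo goyn qutk fzsqd wqdc wqo stwk ecjn rur jnri
Hunk 6: at line 4 remove [wqo,stwk,ecjn] add [obrf,oika,bsvp] -> 10 lines: xgmo goyn qutk fzsqd wqdc obrf oika bsvp rur jnri
Hunk 7: at line 3 remove [fzsqd] add [zyzm] -> 10 lines: xgmo goyn qutk zyzm wqdc obrf oika bsvp rur jnri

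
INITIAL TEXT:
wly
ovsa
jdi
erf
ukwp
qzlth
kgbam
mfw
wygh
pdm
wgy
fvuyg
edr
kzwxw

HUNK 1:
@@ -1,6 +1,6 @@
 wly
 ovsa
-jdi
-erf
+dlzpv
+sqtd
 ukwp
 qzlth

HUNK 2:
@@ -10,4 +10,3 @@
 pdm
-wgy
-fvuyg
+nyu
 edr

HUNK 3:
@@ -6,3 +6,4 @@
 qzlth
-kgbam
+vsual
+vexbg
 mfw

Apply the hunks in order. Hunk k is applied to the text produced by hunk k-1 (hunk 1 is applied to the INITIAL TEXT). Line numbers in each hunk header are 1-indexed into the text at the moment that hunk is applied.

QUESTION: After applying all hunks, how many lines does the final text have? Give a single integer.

Hunk 1: at line 1 remove [jdi,erf] add [dlzpv,sqtd] -> 14 lines: wly ovsa dlzpv sqtd ukwp qzlth kgbam mfw wygh pdm wgy fvuyg edr kzwxw
Hunk 2: at line 10 remove [wgy,fvuyg] add [nyu] -> 13 lines: wly ovsa dlzpv sqtd ukwp qzlth kgbam mfw wygh pdm nyu edr kzwxw
Hunk 3: at line 6 remove [kgbam] add [vsual,vexbg] -> 14 lines: wly ovsa dlzpv sqtd ukwp qzlth vsual vexbg mfw wygh pdm nyu edr kzwxw
Final line count: 14

Answer: 14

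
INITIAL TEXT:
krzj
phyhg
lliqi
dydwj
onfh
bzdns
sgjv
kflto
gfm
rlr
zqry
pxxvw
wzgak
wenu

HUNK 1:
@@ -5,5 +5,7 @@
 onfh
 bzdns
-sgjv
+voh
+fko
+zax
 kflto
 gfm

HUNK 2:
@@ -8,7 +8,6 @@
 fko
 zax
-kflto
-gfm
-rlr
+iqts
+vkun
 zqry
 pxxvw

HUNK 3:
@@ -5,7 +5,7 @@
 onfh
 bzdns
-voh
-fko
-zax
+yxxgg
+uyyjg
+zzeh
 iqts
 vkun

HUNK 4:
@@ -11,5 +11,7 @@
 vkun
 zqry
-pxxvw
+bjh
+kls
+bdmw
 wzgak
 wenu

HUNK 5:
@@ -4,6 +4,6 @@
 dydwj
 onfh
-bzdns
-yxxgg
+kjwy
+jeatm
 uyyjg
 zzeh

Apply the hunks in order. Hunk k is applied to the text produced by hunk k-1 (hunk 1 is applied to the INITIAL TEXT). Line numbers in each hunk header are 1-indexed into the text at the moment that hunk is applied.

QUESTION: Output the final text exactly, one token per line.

Hunk 1: at line 5 remove [sgjv] add [voh,fko,zax] -> 16 lines: krzj phyhg lliqi dydwj onfh bzdns voh fko zax kflto gfm rlr zqry pxxvw wzgak wenu
Hunk 2: at line 8 remove [kflto,gfm,rlr] add [iqts,vkun] -> 15 lines: krzj phyhg lliqi dydwj onfh bzdns voh fko zax iqts vkun zqry pxxvw wzgak wenu
Hunk 3: at line 5 remove [voh,fko,zax] add [yxxgg,uyyjg,zzeh] -> 15 lines: krzj phyhg lliqi dydwj onfh bzdns yxxgg uyyjg zzeh iqts vkun zqry pxxvw wzgak wenu
Hunk 4: at line 11 remove [pxxvw] add [bjh,kls,bdmw] -> 17 lines: krzj phyhg lliqi dydwj onfh bzdns yxxgg uyyjg zzeh iqts vkun zqry bjh kls bdmw wzgak wenu
Hunk 5: at line 4 remove [bzdns,yxxgg] add [kjwy,jeatm] -> 17 lines: krzj phyhg lliqi dydwj onfh kjwy jeatm uyyjg zzeh iqts vkun zqry bjh kls bdmw wzgak wenu

Answer: krzj
phyhg
lliqi
dydwj
onfh
kjwy
jeatm
uyyjg
zzeh
iqts
vkun
zqry
bjh
kls
bdmw
wzgak
wenu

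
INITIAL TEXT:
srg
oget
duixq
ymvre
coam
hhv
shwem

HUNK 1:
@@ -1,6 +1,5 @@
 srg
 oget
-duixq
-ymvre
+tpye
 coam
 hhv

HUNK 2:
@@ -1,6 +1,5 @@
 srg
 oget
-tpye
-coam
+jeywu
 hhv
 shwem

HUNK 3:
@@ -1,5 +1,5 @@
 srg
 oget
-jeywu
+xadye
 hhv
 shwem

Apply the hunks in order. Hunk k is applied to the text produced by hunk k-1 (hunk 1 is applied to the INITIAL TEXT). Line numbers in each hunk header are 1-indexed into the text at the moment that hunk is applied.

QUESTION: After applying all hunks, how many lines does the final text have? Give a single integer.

Answer: 5

Derivation:
Hunk 1: at line 1 remove [duixq,ymvre] add [tpye] -> 6 lines: srg oget tpye coam hhv shwem
Hunk 2: at line 1 remove [tpye,coam] add [jeywu] -> 5 lines: srg oget jeywu hhv shwem
Hunk 3: at line 1 remove [jeywu] add [xadye] -> 5 lines: srg oget xadye hhv shwem
Final line count: 5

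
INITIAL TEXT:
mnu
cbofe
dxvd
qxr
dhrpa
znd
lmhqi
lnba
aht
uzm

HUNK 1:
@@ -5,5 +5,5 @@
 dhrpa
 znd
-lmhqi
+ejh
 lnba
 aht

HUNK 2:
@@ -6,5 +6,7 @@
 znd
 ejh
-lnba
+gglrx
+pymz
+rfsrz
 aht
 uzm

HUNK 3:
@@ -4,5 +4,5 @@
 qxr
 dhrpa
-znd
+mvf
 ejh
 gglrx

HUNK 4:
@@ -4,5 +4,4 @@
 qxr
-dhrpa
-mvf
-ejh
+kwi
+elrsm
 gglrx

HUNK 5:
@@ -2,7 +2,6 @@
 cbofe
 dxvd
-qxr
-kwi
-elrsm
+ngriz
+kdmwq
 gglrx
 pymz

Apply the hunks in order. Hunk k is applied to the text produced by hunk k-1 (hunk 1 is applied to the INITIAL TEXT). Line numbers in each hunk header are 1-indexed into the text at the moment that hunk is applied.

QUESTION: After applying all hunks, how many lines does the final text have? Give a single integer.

Answer: 10

Derivation:
Hunk 1: at line 5 remove [lmhqi] add [ejh] -> 10 lines: mnu cbofe dxvd qxr dhrpa znd ejh lnba aht uzm
Hunk 2: at line 6 remove [lnba] add [gglrx,pymz,rfsrz] -> 12 lines: mnu cbofe dxvd qxr dhrpa znd ejh gglrx pymz rfsrz aht uzm
Hunk 3: at line 4 remove [znd] add [mvf] -> 12 lines: mnu cbofe dxvd qxr dhrpa mvf ejh gglrx pymz rfsrz aht uzm
Hunk 4: at line 4 remove [dhrpa,mvf,ejh] add [kwi,elrsm] -> 11 lines: mnu cbofe dxvd qxr kwi elrsm gglrx pymz rfsrz aht uzm
Hunk 5: at line 2 remove [qxr,kwi,elrsm] add [ngriz,kdmwq] -> 10 lines: mnu cbofe dxvd ngriz kdmwq gglrx pymz rfsrz aht uzm
Final line count: 10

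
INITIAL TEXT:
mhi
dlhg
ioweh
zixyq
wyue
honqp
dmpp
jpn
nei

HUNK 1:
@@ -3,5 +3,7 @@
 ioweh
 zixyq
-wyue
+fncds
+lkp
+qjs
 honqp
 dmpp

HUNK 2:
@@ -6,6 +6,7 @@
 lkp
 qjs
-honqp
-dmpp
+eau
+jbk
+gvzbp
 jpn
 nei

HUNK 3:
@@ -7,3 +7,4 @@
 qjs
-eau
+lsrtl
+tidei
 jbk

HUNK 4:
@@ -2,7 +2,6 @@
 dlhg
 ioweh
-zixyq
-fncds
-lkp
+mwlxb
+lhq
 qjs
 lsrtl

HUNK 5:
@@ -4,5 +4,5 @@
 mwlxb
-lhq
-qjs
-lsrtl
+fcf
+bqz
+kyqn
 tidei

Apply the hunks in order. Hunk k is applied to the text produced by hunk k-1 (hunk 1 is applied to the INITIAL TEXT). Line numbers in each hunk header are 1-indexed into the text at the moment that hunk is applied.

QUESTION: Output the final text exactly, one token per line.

Answer: mhi
dlhg
ioweh
mwlxb
fcf
bqz
kyqn
tidei
jbk
gvzbp
jpn
nei

Derivation:
Hunk 1: at line 3 remove [wyue] add [fncds,lkp,qjs] -> 11 lines: mhi dlhg ioweh zixyq fncds lkp qjs honqp dmpp jpn nei
Hunk 2: at line 6 remove [honqp,dmpp] add [eau,jbk,gvzbp] -> 12 lines: mhi dlhg ioweh zixyq fncds lkp qjs eau jbk gvzbp jpn nei
Hunk 3: at line 7 remove [eau] add [lsrtl,tidei] -> 13 lines: mhi dlhg ioweh zixyq fncds lkp qjs lsrtl tidei jbk gvzbp jpn nei
Hunk 4: at line 2 remove [zixyq,fncds,lkp] add [mwlxb,lhq] -> 12 lines: mhi dlhg ioweh mwlxb lhq qjs lsrtl tidei jbk gvzbp jpn nei
Hunk 5: at line 4 remove [lhq,qjs,lsrtl] add [fcf,bqz,kyqn] -> 12 lines: mhi dlhg ioweh mwlxb fcf bqz kyqn tidei jbk gvzbp jpn nei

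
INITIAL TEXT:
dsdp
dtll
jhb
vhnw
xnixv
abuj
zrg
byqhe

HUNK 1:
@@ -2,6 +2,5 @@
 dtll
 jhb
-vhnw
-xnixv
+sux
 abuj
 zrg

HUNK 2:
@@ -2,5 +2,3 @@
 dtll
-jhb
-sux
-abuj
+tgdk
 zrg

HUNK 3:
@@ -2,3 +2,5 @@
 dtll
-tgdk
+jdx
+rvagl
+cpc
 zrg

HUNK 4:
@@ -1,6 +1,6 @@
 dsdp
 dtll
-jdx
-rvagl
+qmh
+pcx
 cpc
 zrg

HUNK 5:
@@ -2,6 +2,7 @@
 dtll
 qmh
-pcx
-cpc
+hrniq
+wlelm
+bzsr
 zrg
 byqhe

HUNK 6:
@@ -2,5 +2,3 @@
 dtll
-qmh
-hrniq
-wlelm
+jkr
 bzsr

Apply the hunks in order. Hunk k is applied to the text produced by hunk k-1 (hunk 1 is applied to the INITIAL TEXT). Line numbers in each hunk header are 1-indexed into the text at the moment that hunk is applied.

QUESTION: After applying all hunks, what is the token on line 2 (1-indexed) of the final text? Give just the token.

Hunk 1: at line 2 remove [vhnw,xnixv] add [sux] -> 7 lines: dsdp dtll jhb sux abuj zrg byqhe
Hunk 2: at line 2 remove [jhb,sux,abuj] add [tgdk] -> 5 lines: dsdp dtll tgdk zrg byqhe
Hunk 3: at line 2 remove [tgdk] add [jdx,rvagl,cpc] -> 7 lines: dsdp dtll jdx rvagl cpc zrg byqhe
Hunk 4: at line 1 remove [jdx,rvagl] add [qmh,pcx] -> 7 lines: dsdp dtll qmh pcx cpc zrg byqhe
Hunk 5: at line 2 remove [pcx,cpc] add [hrniq,wlelm,bzsr] -> 8 lines: dsdp dtll qmh hrniq wlelm bzsr zrg byqhe
Hunk 6: at line 2 remove [qmh,hrniq,wlelm] add [jkr] -> 6 lines: dsdp dtll jkr bzsr zrg byqhe
Final line 2: dtll

Answer: dtll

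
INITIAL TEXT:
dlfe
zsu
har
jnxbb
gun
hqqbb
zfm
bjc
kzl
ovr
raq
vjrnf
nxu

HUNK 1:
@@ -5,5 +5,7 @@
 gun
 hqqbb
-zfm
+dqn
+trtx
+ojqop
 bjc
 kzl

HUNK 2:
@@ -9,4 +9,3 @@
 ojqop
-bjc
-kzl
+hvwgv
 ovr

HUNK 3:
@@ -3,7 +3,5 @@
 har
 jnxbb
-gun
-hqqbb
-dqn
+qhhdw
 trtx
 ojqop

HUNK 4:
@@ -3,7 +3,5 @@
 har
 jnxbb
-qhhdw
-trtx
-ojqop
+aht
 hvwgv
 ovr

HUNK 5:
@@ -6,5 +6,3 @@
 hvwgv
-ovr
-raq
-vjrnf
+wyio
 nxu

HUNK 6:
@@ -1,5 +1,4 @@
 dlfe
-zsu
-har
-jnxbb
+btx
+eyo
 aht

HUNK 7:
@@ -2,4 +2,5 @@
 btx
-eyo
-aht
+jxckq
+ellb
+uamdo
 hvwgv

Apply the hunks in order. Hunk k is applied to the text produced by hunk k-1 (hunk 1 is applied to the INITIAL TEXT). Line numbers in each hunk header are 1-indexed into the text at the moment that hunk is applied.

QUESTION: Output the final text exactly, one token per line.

Answer: dlfe
btx
jxckq
ellb
uamdo
hvwgv
wyio
nxu

Derivation:
Hunk 1: at line 5 remove [zfm] add [dqn,trtx,ojqop] -> 15 lines: dlfe zsu har jnxbb gun hqqbb dqn trtx ojqop bjc kzl ovr raq vjrnf nxu
Hunk 2: at line 9 remove [bjc,kzl] add [hvwgv] -> 14 lines: dlfe zsu har jnxbb gun hqqbb dqn trtx ojqop hvwgv ovr raq vjrnf nxu
Hunk 3: at line 3 remove [gun,hqqbb,dqn] add [qhhdw] -> 12 lines: dlfe zsu har jnxbb qhhdw trtx ojqop hvwgv ovr raq vjrnf nxu
Hunk 4: at line 3 remove [qhhdw,trtx,ojqop] add [aht] -> 10 lines: dlfe zsu har jnxbb aht hvwgv ovr raq vjrnf nxu
Hunk 5: at line 6 remove [ovr,raq,vjrnf] add [wyio] -> 8 lines: dlfe zsu har jnxbb aht hvwgv wyio nxu
Hunk 6: at line 1 remove [zsu,har,jnxbb] add [btx,eyo] -> 7 lines: dlfe btx eyo aht hvwgv wyio nxu
Hunk 7: at line 2 remove [eyo,aht] add [jxckq,ellb,uamdo] -> 8 lines: dlfe btx jxckq ellb uamdo hvwgv wyio nxu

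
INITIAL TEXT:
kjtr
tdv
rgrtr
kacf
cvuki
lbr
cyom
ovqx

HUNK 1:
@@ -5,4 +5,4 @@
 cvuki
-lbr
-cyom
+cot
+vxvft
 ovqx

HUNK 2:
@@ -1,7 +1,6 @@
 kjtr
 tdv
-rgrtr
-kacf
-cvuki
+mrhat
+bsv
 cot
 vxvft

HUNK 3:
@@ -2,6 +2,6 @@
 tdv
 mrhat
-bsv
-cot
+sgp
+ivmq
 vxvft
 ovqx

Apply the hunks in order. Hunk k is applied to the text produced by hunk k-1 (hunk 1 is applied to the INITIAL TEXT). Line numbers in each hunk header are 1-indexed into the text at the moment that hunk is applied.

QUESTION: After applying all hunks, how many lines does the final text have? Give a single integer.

Answer: 7

Derivation:
Hunk 1: at line 5 remove [lbr,cyom] add [cot,vxvft] -> 8 lines: kjtr tdv rgrtr kacf cvuki cot vxvft ovqx
Hunk 2: at line 1 remove [rgrtr,kacf,cvuki] add [mrhat,bsv] -> 7 lines: kjtr tdv mrhat bsv cot vxvft ovqx
Hunk 3: at line 2 remove [bsv,cot] add [sgp,ivmq] -> 7 lines: kjtr tdv mrhat sgp ivmq vxvft ovqx
Final line count: 7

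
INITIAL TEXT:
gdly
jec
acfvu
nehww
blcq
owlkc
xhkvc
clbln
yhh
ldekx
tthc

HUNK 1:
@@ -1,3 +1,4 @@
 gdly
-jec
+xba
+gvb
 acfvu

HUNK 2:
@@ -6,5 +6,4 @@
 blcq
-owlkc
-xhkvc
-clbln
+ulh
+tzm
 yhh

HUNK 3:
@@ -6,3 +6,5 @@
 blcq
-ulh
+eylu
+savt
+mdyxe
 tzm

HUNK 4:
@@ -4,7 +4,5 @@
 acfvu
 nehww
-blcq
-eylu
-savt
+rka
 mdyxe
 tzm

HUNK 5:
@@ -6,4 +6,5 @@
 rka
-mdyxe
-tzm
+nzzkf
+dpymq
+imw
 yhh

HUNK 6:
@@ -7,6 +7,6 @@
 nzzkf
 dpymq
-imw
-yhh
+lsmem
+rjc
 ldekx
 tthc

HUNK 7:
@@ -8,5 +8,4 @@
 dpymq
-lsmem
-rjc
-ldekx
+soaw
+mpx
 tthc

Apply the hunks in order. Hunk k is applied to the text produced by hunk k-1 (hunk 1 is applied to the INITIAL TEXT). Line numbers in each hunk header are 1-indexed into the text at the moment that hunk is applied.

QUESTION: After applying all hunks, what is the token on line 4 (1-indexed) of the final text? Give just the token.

Answer: acfvu

Derivation:
Hunk 1: at line 1 remove [jec] add [xba,gvb] -> 12 lines: gdly xba gvb acfvu nehww blcq owlkc xhkvc clbln yhh ldekx tthc
Hunk 2: at line 6 remove [owlkc,xhkvc,clbln] add [ulh,tzm] -> 11 lines: gdly xba gvb acfvu nehww blcq ulh tzm yhh ldekx tthc
Hunk 3: at line 6 remove [ulh] add [eylu,savt,mdyxe] -> 13 lines: gdly xba gvb acfvu nehww blcq eylu savt mdyxe tzm yhh ldekx tthc
Hunk 4: at line 4 remove [blcq,eylu,savt] add [rka] -> 11 lines: gdly xba gvb acfvu nehww rka mdyxe tzm yhh ldekx tthc
Hunk 5: at line 6 remove [mdyxe,tzm] add [nzzkf,dpymq,imw] -> 12 lines: gdly xba gvb acfvu nehww rka nzzkf dpymq imw yhh ldekx tthc
Hunk 6: at line 7 remove [imw,yhh] add [lsmem,rjc] -> 12 lines: gdly xba gvb acfvu nehww rka nzzkf dpymq lsmem rjc ldekx tthc
Hunk 7: at line 8 remove [lsmem,rjc,ldekx] add [soaw,mpx] -> 11 lines: gdly xba gvb acfvu nehww rka nzzkf dpymq soaw mpx tthc
Final line 4: acfvu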